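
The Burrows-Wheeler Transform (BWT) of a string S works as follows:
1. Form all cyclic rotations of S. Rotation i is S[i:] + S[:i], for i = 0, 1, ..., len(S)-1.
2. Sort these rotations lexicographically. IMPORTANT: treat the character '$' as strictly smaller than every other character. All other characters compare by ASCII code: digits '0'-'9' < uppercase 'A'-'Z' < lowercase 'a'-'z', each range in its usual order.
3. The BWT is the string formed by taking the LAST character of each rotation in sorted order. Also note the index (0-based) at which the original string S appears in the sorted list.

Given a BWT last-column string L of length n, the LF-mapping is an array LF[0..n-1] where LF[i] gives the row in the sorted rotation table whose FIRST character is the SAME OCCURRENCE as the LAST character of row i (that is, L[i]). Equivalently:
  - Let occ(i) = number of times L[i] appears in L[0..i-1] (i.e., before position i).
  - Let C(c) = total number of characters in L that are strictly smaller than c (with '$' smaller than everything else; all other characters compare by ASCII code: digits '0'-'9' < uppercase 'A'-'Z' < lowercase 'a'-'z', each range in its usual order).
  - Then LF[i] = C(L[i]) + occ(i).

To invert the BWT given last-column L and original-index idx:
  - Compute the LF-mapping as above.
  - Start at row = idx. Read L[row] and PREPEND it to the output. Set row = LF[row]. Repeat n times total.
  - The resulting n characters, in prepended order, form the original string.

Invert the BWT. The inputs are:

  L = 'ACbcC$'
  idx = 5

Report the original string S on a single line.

Answer: cCbCA$

Derivation:
LF mapping: 1 2 4 5 3 0
Walk LF starting at row 5, prepending L[row]:
  step 1: row=5, L[5]='$', prepend. Next row=LF[5]=0
  step 2: row=0, L[0]='A', prepend. Next row=LF[0]=1
  step 3: row=1, L[1]='C', prepend. Next row=LF[1]=2
  step 4: row=2, L[2]='b', prepend. Next row=LF[2]=4
  step 5: row=4, L[4]='C', prepend. Next row=LF[4]=3
  step 6: row=3, L[3]='c', prepend. Next row=LF[3]=5
Reversed output: cCbCA$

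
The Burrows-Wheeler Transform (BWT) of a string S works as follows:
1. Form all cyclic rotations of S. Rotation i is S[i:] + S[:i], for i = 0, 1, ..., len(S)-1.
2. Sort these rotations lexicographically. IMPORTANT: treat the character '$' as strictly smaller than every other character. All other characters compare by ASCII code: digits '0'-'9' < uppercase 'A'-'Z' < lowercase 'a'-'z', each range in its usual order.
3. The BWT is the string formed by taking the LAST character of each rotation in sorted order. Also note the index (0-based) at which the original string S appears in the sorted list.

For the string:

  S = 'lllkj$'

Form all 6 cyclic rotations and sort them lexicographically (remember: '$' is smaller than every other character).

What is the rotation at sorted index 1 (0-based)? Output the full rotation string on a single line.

Answer: j$lllk

Derivation:
All 6 rotations (rotation i = S[i:]+S[:i]):
  rot[0] = lllkj$
  rot[1] = llkj$l
  rot[2] = lkj$ll
  rot[3] = kj$lll
  rot[4] = j$lllk
  rot[5] = $lllkj
Sorted (with $ < everything):
  sorted[0] = $lllkj
  sorted[1] = j$lllk
  sorted[2] = kj$lll
  sorted[3] = lkj$ll
  sorted[4] = llkj$l
  sorted[5] = lllkj$
sorted[1] = j$lllk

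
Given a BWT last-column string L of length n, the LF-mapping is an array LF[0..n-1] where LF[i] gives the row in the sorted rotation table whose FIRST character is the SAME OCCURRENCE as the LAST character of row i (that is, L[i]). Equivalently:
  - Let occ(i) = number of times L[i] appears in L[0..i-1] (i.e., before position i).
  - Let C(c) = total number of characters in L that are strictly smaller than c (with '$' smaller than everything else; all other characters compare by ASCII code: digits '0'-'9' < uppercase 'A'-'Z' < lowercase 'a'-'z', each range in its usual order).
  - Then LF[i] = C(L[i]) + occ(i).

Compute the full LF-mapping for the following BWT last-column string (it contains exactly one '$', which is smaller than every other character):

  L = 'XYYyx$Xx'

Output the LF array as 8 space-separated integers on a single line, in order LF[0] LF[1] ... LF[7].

Char counts: '$':1, 'X':2, 'Y':2, 'x':2, 'y':1
C (first-col start): C('$')=0, C('X')=1, C('Y')=3, C('x')=5, C('y')=7
L[0]='X': occ=0, LF[0]=C('X')+0=1+0=1
L[1]='Y': occ=0, LF[1]=C('Y')+0=3+0=3
L[2]='Y': occ=1, LF[2]=C('Y')+1=3+1=4
L[3]='y': occ=0, LF[3]=C('y')+0=7+0=7
L[4]='x': occ=0, LF[4]=C('x')+0=5+0=5
L[5]='$': occ=0, LF[5]=C('$')+0=0+0=0
L[6]='X': occ=1, LF[6]=C('X')+1=1+1=2
L[7]='x': occ=1, LF[7]=C('x')+1=5+1=6

Answer: 1 3 4 7 5 0 2 6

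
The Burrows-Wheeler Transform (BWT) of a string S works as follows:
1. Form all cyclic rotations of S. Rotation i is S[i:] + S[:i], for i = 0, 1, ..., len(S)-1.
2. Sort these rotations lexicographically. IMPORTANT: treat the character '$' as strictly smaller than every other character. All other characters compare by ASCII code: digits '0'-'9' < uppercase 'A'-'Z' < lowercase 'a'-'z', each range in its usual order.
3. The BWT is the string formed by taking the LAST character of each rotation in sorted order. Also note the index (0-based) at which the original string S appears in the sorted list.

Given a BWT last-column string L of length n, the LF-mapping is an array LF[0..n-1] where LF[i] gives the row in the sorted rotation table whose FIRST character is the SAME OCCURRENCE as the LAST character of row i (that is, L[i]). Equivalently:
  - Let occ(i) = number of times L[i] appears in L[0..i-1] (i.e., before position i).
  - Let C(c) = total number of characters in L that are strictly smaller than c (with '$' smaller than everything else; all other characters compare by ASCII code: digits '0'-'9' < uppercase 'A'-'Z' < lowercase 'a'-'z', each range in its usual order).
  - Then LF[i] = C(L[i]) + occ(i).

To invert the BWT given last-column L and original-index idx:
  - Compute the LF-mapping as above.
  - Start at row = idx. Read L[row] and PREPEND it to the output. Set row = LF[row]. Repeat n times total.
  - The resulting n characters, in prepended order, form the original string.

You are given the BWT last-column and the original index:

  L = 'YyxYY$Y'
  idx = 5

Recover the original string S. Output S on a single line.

Answer: xYYYyY$

Derivation:
LF mapping: 1 6 5 2 3 0 4
Walk LF starting at row 5, prepending L[row]:
  step 1: row=5, L[5]='$', prepend. Next row=LF[5]=0
  step 2: row=0, L[0]='Y', prepend. Next row=LF[0]=1
  step 3: row=1, L[1]='y', prepend. Next row=LF[1]=6
  step 4: row=6, L[6]='Y', prepend. Next row=LF[6]=4
  step 5: row=4, L[4]='Y', prepend. Next row=LF[4]=3
  step 6: row=3, L[3]='Y', prepend. Next row=LF[3]=2
  step 7: row=2, L[2]='x', prepend. Next row=LF[2]=5
Reversed output: xYYYyY$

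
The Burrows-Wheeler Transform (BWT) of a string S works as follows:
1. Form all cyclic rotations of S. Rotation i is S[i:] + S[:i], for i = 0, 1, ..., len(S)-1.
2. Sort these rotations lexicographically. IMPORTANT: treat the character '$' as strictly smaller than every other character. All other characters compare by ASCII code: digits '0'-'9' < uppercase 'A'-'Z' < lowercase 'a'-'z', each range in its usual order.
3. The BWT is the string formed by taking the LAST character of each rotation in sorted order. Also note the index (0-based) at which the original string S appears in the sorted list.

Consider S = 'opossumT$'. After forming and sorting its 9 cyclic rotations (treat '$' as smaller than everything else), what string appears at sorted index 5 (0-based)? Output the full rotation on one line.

All 9 rotations (rotation i = S[i:]+S[:i]):
  rot[0] = opossumT$
  rot[1] = possumT$o
  rot[2] = ossumT$op
  rot[3] = ssumT$opo
  rot[4] = sumT$opos
  rot[5] = umT$oposs
  rot[6] = mT$opossu
  rot[7] = T$opossum
  rot[8] = $opossumT
Sorted (with $ < everything):
  sorted[0] = $opossumT
  sorted[1] = T$opossum
  sorted[2] = mT$opossu
  sorted[3] = opossumT$
  sorted[4] = ossumT$op
  sorted[5] = possumT$o
  sorted[6] = ssumT$opo
  sorted[7] = sumT$opos
  sorted[8] = umT$oposs
sorted[5] = possumT$o

Answer: possumT$o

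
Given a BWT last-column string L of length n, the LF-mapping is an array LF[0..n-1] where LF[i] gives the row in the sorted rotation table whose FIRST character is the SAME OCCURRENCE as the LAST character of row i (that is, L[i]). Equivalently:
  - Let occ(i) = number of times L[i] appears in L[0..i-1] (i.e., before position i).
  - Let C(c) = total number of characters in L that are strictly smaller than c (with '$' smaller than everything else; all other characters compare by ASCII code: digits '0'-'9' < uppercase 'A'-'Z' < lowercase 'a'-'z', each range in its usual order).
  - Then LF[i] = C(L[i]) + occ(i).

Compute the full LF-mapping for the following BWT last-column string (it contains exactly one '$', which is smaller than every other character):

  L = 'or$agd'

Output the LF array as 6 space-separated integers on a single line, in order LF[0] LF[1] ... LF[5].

Char counts: '$':1, 'a':1, 'd':1, 'g':1, 'o':1, 'r':1
C (first-col start): C('$')=0, C('a')=1, C('d')=2, C('g')=3, C('o')=4, C('r')=5
L[0]='o': occ=0, LF[0]=C('o')+0=4+0=4
L[1]='r': occ=0, LF[1]=C('r')+0=5+0=5
L[2]='$': occ=0, LF[2]=C('$')+0=0+0=0
L[3]='a': occ=0, LF[3]=C('a')+0=1+0=1
L[4]='g': occ=0, LF[4]=C('g')+0=3+0=3
L[5]='d': occ=0, LF[5]=C('d')+0=2+0=2

Answer: 4 5 0 1 3 2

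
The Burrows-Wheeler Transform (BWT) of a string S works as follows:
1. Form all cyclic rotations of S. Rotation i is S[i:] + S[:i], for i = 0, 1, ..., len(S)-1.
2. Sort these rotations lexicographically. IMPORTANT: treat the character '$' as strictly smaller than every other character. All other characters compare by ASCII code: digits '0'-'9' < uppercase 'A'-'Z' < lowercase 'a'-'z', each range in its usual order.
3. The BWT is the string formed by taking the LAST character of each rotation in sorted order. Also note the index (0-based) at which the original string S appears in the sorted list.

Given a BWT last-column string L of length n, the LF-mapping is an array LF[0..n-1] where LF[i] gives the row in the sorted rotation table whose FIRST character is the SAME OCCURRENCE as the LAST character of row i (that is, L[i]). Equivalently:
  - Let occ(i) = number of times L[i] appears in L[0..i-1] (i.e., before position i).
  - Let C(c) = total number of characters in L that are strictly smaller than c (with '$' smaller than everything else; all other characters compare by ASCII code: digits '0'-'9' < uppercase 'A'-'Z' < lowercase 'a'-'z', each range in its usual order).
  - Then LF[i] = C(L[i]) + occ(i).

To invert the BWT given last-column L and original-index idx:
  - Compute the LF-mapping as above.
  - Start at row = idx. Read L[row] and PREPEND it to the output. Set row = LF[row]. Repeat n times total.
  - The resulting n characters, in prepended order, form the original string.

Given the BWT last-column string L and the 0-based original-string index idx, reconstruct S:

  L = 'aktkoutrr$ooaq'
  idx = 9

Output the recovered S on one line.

LF mapping: 1 3 11 4 5 13 12 9 10 0 6 7 2 8
Walk LF starting at row 9, prepending L[row]:
  step 1: row=9, L[9]='$', prepend. Next row=LF[9]=0
  step 2: row=0, L[0]='a', prepend. Next row=LF[0]=1
  step 3: row=1, L[1]='k', prepend. Next row=LF[1]=3
  step 4: row=3, L[3]='k', prepend. Next row=LF[3]=4
  step 5: row=4, L[4]='o', prepend. Next row=LF[4]=5
  step 6: row=5, L[5]='u', prepend. Next row=LF[5]=13
  step 7: row=13, L[13]='q', prepend. Next row=LF[13]=8
  step 8: row=8, L[8]='r', prepend. Next row=LF[8]=10
  step 9: row=10, L[10]='o', prepend. Next row=LF[10]=6
  step 10: row=6, L[6]='t', prepend. Next row=LF[6]=12
  step 11: row=12, L[12]='a', prepend. Next row=LF[12]=2
  step 12: row=2, L[2]='t', prepend. Next row=LF[2]=11
  step 13: row=11, L[11]='o', prepend. Next row=LF[11]=7
  step 14: row=7, L[7]='r', prepend. Next row=LF[7]=9
Reversed output: rotatorquokka$

Answer: rotatorquokka$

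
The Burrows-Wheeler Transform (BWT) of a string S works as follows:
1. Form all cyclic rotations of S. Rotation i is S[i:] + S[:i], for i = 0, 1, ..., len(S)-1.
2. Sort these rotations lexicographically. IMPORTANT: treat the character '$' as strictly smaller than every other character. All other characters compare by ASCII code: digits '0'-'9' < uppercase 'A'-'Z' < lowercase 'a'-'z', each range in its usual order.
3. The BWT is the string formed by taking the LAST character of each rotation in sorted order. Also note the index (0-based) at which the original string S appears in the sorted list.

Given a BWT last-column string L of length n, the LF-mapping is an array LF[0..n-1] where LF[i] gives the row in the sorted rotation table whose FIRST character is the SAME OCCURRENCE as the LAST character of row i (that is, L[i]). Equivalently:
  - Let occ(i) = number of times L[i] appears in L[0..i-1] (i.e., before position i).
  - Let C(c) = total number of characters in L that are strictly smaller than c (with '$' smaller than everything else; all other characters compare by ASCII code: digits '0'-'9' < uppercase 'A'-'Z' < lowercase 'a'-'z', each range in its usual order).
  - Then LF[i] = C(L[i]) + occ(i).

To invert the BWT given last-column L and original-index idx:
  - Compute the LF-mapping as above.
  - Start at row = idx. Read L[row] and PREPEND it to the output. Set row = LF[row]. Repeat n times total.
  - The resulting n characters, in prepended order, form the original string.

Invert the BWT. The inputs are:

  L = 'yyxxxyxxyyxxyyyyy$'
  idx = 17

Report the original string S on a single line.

LF mapping: 8 9 1 2 3 10 4 5 11 12 6 7 13 14 15 16 17 0
Walk LF starting at row 17, prepending L[row]:
  step 1: row=17, L[17]='$', prepend. Next row=LF[17]=0
  step 2: row=0, L[0]='y', prepend. Next row=LF[0]=8
  step 3: row=8, L[8]='y', prepend. Next row=LF[8]=11
  step 4: row=11, L[11]='x', prepend. Next row=LF[11]=7
  step 5: row=7, L[7]='x', prepend. Next row=LF[7]=5
  step 6: row=5, L[5]='y', prepend. Next row=LF[5]=10
  step 7: row=10, L[10]='x', prepend. Next row=LF[10]=6
  step 8: row=6, L[6]='x', prepend. Next row=LF[6]=4
  step 9: row=4, L[4]='x', prepend. Next row=LF[4]=3
  step 10: row=3, L[3]='x', prepend. Next row=LF[3]=2
  step 11: row=2, L[2]='x', prepend. Next row=LF[2]=1
  step 12: row=1, L[1]='y', prepend. Next row=LF[1]=9
  step 13: row=9, L[9]='y', prepend. Next row=LF[9]=12
  step 14: row=12, L[12]='y', prepend. Next row=LF[12]=13
  step 15: row=13, L[13]='y', prepend. Next row=LF[13]=14
  step 16: row=14, L[14]='y', prepend. Next row=LF[14]=15
  step 17: row=15, L[15]='y', prepend. Next row=LF[15]=16
  step 18: row=16, L[16]='y', prepend. Next row=LF[16]=17
Reversed output: yyyyyyyxxxxxyxxyy$

Answer: yyyyyyyxxxxxyxxyy$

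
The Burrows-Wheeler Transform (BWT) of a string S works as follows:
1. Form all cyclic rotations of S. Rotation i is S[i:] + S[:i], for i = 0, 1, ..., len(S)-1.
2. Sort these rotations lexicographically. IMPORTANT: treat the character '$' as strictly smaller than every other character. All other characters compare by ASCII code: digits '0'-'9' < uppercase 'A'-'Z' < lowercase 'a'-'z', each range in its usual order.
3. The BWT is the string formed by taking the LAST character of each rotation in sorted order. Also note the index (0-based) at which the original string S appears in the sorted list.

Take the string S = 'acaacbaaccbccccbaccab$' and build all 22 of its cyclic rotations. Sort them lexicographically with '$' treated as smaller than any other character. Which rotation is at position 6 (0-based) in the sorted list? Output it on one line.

All 22 rotations (rotation i = S[i:]+S[:i]):
  rot[0] = acaacbaaccbccccbaccab$
  rot[1] = caacbaaccbccccbaccab$a
  rot[2] = aacbaaccbccccbaccab$ac
  rot[3] = acbaaccbccccbaccab$aca
  rot[4] = cbaaccbccccbaccab$acaa
  rot[5] = baaccbccccbaccab$acaac
  rot[6] = aaccbccccbaccab$acaacb
  rot[7] = accbccccbaccab$acaacba
  rot[8] = ccbccccbaccab$acaacbaa
  rot[9] = cbccccbaccab$acaacbaac
  rot[10] = bccccbaccab$acaacbaacc
  rot[11] = ccccbaccab$acaacbaaccb
  rot[12] = cccbaccab$acaacbaaccbc
  rot[13] = ccbaccab$acaacbaaccbcc
  rot[14] = cbaccab$acaacbaaccbccc
  rot[15] = baccab$acaacbaaccbcccc
  rot[16] = accab$acaacbaaccbccccb
  rot[17] = ccab$acaacbaaccbccccba
  rot[18] = cab$acaacbaaccbccccbac
  rot[19] = ab$acaacbaaccbccccbacc
  rot[20] = b$acaacbaaccbccccbacca
  rot[21] = $acaacbaaccbccccbaccab
Sorted (with $ < everything):
  sorted[0] = $acaacbaaccbccccbaccab
  sorted[1] = aacbaaccbccccbaccab$ac
  sorted[2] = aaccbccccbaccab$acaacb
  sorted[3] = ab$acaacbaaccbccccbacc
  sorted[4] = acaacbaaccbccccbaccab$
  sorted[5] = acbaaccbccccbaccab$aca
  sorted[6] = accab$acaacbaaccbccccb
  sorted[7] = accbccccbaccab$acaacba
  sorted[8] = b$acaacbaaccbccccbacca
  sorted[9] = baaccbccccbaccab$acaac
  sorted[10] = baccab$acaacbaaccbcccc
  sorted[11] = bccccbaccab$acaacbaacc
  sorted[12] = caacbaaccbccccbaccab$a
  sorted[13] = cab$acaacbaaccbccccbac
  sorted[14] = cbaaccbccccbaccab$acaa
  sorted[15] = cbaccab$acaacbaaccbccc
  sorted[16] = cbccccbaccab$acaacbaac
  sorted[17] = ccab$acaacbaaccbccccba
  sorted[18] = ccbaccab$acaacbaaccbcc
  sorted[19] = ccbccccbaccab$acaacbaa
  sorted[20] = cccbaccab$acaacbaaccbc
  sorted[21] = ccccbaccab$acaacbaaccb
sorted[6] = accab$acaacbaaccbccccb

Answer: accab$acaacbaaccbccccb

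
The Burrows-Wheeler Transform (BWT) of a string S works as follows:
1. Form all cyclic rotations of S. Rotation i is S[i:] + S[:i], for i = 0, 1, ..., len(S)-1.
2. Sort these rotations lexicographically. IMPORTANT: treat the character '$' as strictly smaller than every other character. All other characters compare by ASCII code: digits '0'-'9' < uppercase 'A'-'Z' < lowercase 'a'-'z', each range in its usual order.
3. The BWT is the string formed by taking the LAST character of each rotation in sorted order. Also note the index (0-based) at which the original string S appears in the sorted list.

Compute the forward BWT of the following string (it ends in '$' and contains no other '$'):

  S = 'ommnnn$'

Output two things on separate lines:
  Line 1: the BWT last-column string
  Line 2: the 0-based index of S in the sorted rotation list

Answer: nomnnm$
6

Derivation:
All 7 rotations (rotation i = S[i:]+S[:i]):
  rot[0] = ommnnn$
  rot[1] = mmnnn$o
  rot[2] = mnnn$om
  rot[3] = nnn$omm
  rot[4] = nn$ommn
  rot[5] = n$ommnn
  rot[6] = $ommnnn
Sorted (with $ < everything):
  sorted[0] = $ommnnn  (last char: 'n')
  sorted[1] = mmnnn$o  (last char: 'o')
  sorted[2] = mnnn$om  (last char: 'm')
  sorted[3] = n$ommnn  (last char: 'n')
  sorted[4] = nn$ommn  (last char: 'n')
  sorted[5] = nnn$omm  (last char: 'm')
  sorted[6] = ommnnn$  (last char: '$')
Last column: nomnnm$
Original string S is at sorted index 6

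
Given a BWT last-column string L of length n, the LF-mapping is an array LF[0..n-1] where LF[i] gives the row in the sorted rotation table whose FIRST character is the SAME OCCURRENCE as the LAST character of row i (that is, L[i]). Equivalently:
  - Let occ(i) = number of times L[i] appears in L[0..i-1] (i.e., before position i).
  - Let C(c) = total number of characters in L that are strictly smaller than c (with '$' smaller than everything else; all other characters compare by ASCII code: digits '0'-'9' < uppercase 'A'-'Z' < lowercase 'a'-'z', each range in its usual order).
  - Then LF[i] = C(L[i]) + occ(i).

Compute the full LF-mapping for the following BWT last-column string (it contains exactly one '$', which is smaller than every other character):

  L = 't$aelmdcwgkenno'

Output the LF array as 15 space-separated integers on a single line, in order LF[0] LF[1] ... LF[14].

Char counts: '$':1, 'a':1, 'c':1, 'd':1, 'e':2, 'g':1, 'k':1, 'l':1, 'm':1, 'n':2, 'o':1, 't':1, 'w':1
C (first-col start): C('$')=0, C('a')=1, C('c')=2, C('d')=3, C('e')=4, C('g')=6, C('k')=7, C('l')=8, C('m')=9, C('n')=10, C('o')=12, C('t')=13, C('w')=14
L[0]='t': occ=0, LF[0]=C('t')+0=13+0=13
L[1]='$': occ=0, LF[1]=C('$')+0=0+0=0
L[2]='a': occ=0, LF[2]=C('a')+0=1+0=1
L[3]='e': occ=0, LF[3]=C('e')+0=4+0=4
L[4]='l': occ=0, LF[4]=C('l')+0=8+0=8
L[5]='m': occ=0, LF[5]=C('m')+0=9+0=9
L[6]='d': occ=0, LF[6]=C('d')+0=3+0=3
L[7]='c': occ=0, LF[7]=C('c')+0=2+0=2
L[8]='w': occ=0, LF[8]=C('w')+0=14+0=14
L[9]='g': occ=0, LF[9]=C('g')+0=6+0=6
L[10]='k': occ=0, LF[10]=C('k')+0=7+0=7
L[11]='e': occ=1, LF[11]=C('e')+1=4+1=5
L[12]='n': occ=0, LF[12]=C('n')+0=10+0=10
L[13]='n': occ=1, LF[13]=C('n')+1=10+1=11
L[14]='o': occ=0, LF[14]=C('o')+0=12+0=12

Answer: 13 0 1 4 8 9 3 2 14 6 7 5 10 11 12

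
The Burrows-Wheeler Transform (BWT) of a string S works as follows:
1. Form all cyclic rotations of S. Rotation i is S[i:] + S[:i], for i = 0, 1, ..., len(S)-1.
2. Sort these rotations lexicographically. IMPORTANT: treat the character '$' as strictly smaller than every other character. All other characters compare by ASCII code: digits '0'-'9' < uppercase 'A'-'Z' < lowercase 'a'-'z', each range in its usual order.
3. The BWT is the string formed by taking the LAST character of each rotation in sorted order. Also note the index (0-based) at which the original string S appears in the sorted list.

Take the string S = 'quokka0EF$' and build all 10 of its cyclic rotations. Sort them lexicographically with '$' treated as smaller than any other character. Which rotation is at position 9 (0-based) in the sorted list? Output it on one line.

All 10 rotations (rotation i = S[i:]+S[:i]):
  rot[0] = quokka0EF$
  rot[1] = uokka0EF$q
  rot[2] = okka0EF$qu
  rot[3] = kka0EF$quo
  rot[4] = ka0EF$quok
  rot[5] = a0EF$quokk
  rot[6] = 0EF$quokka
  rot[7] = EF$quokka0
  rot[8] = F$quokka0E
  rot[9] = $quokka0EF
Sorted (with $ < everything):
  sorted[0] = $quokka0EF
  sorted[1] = 0EF$quokka
  sorted[2] = EF$quokka0
  sorted[3] = F$quokka0E
  sorted[4] = a0EF$quokk
  sorted[5] = ka0EF$quok
  sorted[6] = kka0EF$quo
  sorted[7] = okka0EF$qu
  sorted[8] = quokka0EF$
  sorted[9] = uokka0EF$q
sorted[9] = uokka0EF$q

Answer: uokka0EF$q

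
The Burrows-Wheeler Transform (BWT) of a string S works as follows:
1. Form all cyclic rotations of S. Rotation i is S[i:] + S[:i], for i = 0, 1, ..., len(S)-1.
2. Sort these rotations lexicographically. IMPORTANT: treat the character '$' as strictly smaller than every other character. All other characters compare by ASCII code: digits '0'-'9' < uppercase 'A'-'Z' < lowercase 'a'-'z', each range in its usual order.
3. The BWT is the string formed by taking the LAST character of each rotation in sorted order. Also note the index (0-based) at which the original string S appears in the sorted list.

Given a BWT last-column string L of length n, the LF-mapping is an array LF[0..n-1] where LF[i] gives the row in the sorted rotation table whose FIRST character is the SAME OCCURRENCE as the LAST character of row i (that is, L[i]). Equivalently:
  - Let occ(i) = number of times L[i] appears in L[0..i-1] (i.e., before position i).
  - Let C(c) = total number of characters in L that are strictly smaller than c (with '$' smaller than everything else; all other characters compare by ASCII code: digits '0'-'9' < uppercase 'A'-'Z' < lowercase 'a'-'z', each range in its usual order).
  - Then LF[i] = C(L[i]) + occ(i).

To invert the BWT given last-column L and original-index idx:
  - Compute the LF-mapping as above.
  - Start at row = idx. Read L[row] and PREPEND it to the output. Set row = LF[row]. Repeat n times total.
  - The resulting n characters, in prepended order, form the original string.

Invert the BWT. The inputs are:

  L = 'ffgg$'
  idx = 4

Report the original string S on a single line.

LF mapping: 1 2 3 4 0
Walk LF starting at row 4, prepending L[row]:
  step 1: row=4, L[4]='$', prepend. Next row=LF[4]=0
  step 2: row=0, L[0]='f', prepend. Next row=LF[0]=1
  step 3: row=1, L[1]='f', prepend. Next row=LF[1]=2
  step 4: row=2, L[2]='g', prepend. Next row=LF[2]=3
  step 5: row=3, L[3]='g', prepend. Next row=LF[3]=4
Reversed output: ggff$

Answer: ggff$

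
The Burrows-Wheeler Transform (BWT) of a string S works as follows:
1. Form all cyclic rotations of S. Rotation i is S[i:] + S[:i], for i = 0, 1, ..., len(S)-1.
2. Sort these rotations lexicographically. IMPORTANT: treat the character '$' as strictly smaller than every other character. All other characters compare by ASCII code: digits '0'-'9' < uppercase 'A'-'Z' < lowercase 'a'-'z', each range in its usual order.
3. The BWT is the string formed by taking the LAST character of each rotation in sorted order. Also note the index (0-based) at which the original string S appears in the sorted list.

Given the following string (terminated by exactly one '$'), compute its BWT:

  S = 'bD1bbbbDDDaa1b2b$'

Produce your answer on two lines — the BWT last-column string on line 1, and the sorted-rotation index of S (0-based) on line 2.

All 17 rotations (rotation i = S[i:]+S[:i]):
  rot[0] = bD1bbbbDDDaa1b2b$
  rot[1] = D1bbbbDDDaa1b2b$b
  rot[2] = 1bbbbDDDaa1b2b$bD
  rot[3] = bbbbDDDaa1b2b$bD1
  rot[4] = bbbDDDaa1b2b$bD1b
  rot[5] = bbDDDaa1b2b$bD1bb
  rot[6] = bDDDaa1b2b$bD1bbb
  rot[7] = DDDaa1b2b$bD1bbbb
  rot[8] = DDaa1b2b$bD1bbbbD
  rot[9] = Daa1b2b$bD1bbbbDD
  rot[10] = aa1b2b$bD1bbbbDDD
  rot[11] = a1b2b$bD1bbbbDDDa
  rot[12] = 1b2b$bD1bbbbDDDaa
  rot[13] = b2b$bD1bbbbDDDaa1
  rot[14] = 2b$bD1bbbbDDDaa1b
  rot[15] = b$bD1bbbbDDDaa1b2
  rot[16] = $bD1bbbbDDDaa1b2b
Sorted (with $ < everything):
  sorted[0] = $bD1bbbbDDDaa1b2b  (last char: 'b')
  sorted[1] = 1b2b$bD1bbbbDDDaa  (last char: 'a')
  sorted[2] = 1bbbbDDDaa1b2b$bD  (last char: 'D')
  sorted[3] = 2b$bD1bbbbDDDaa1b  (last char: 'b')
  sorted[4] = D1bbbbDDDaa1b2b$b  (last char: 'b')
  sorted[5] = DDDaa1b2b$bD1bbbb  (last char: 'b')
  sorted[6] = DDaa1b2b$bD1bbbbD  (last char: 'D')
  sorted[7] = Daa1b2b$bD1bbbbDD  (last char: 'D')
  sorted[8] = a1b2b$bD1bbbbDDDa  (last char: 'a')
  sorted[9] = aa1b2b$bD1bbbbDDD  (last char: 'D')
  sorted[10] = b$bD1bbbbDDDaa1b2  (last char: '2')
  sorted[11] = b2b$bD1bbbbDDDaa1  (last char: '1')
  sorted[12] = bD1bbbbDDDaa1b2b$  (last char: '$')
  sorted[13] = bDDDaa1b2b$bD1bbb  (last char: 'b')
  sorted[14] = bbDDDaa1b2b$bD1bb  (last char: 'b')
  sorted[15] = bbbDDDaa1b2b$bD1b  (last char: 'b')
  sorted[16] = bbbbDDDaa1b2b$bD1  (last char: '1')
Last column: baDbbbDDaD21$bbb1
Original string S is at sorted index 12

Answer: baDbbbDDaD21$bbb1
12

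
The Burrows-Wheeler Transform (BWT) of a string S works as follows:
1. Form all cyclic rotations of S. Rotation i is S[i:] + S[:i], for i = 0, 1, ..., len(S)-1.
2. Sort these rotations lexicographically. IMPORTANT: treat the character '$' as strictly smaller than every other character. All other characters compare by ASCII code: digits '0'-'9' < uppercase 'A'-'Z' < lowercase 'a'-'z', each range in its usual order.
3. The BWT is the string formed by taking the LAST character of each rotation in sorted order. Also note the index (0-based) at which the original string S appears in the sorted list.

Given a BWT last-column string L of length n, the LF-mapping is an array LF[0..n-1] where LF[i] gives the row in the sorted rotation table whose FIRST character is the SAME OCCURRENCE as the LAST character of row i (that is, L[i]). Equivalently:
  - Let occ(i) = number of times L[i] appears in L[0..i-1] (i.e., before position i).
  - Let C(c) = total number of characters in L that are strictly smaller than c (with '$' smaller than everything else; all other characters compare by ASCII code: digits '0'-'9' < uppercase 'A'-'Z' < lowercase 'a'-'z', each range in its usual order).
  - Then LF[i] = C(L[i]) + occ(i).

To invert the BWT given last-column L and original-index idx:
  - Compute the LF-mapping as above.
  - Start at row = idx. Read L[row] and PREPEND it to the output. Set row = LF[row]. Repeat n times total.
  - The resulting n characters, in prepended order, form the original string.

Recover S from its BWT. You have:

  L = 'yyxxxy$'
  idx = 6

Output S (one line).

LF mapping: 4 5 1 2 3 6 0
Walk LF starting at row 6, prepending L[row]:
  step 1: row=6, L[6]='$', prepend. Next row=LF[6]=0
  step 2: row=0, L[0]='y', prepend. Next row=LF[0]=4
  step 3: row=4, L[4]='x', prepend. Next row=LF[4]=3
  step 4: row=3, L[3]='x', prepend. Next row=LF[3]=2
  step 5: row=2, L[2]='x', prepend. Next row=LF[2]=1
  step 6: row=1, L[1]='y', prepend. Next row=LF[1]=5
  step 7: row=5, L[5]='y', prepend. Next row=LF[5]=6
Reversed output: yyxxxy$

Answer: yyxxxy$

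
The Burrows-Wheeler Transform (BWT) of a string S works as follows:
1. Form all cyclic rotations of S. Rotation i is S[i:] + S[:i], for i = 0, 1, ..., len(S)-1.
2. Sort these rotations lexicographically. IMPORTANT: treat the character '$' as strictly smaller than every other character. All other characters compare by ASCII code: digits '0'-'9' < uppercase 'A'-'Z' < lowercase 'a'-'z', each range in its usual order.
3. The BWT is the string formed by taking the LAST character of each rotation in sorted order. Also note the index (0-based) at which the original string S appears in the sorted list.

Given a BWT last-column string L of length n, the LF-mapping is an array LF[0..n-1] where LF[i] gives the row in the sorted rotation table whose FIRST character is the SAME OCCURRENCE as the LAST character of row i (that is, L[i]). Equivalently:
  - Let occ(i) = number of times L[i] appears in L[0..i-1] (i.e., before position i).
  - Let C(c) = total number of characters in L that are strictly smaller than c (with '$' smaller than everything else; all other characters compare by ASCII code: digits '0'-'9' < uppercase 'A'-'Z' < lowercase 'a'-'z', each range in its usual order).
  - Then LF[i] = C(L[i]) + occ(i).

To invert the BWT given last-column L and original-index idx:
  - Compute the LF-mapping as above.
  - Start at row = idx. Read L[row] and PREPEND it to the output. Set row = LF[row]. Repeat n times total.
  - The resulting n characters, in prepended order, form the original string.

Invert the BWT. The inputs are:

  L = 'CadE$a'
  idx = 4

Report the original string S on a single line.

LF mapping: 1 3 5 2 0 4
Walk LF starting at row 4, prepending L[row]:
  step 1: row=4, L[4]='$', prepend. Next row=LF[4]=0
  step 2: row=0, L[0]='C', prepend. Next row=LF[0]=1
  step 3: row=1, L[1]='a', prepend. Next row=LF[1]=3
  step 4: row=3, L[3]='E', prepend. Next row=LF[3]=2
  step 5: row=2, L[2]='d', prepend. Next row=LF[2]=5
  step 6: row=5, L[5]='a', prepend. Next row=LF[5]=4
Reversed output: adEaC$

Answer: adEaC$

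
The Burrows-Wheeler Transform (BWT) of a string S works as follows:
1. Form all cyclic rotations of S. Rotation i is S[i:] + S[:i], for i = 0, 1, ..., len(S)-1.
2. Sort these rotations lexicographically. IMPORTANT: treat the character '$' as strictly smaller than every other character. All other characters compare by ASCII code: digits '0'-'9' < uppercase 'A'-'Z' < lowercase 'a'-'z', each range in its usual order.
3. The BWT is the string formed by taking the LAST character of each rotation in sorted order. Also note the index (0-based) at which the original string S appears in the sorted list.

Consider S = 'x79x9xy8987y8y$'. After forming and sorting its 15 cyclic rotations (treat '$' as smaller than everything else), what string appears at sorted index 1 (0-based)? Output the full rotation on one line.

Answer: 79x9xy8987y8y$x

Derivation:
All 15 rotations (rotation i = S[i:]+S[:i]):
  rot[0] = x79x9xy8987y8y$
  rot[1] = 79x9xy8987y8y$x
  rot[2] = 9x9xy8987y8y$x7
  rot[3] = x9xy8987y8y$x79
  rot[4] = 9xy8987y8y$x79x
  rot[5] = xy8987y8y$x79x9
  rot[6] = y8987y8y$x79x9x
  rot[7] = 8987y8y$x79x9xy
  rot[8] = 987y8y$x79x9xy8
  rot[9] = 87y8y$x79x9xy89
  rot[10] = 7y8y$x79x9xy898
  rot[11] = y8y$x79x9xy8987
  rot[12] = 8y$x79x9xy8987y
  rot[13] = y$x79x9xy8987y8
  rot[14] = $x79x9xy8987y8y
Sorted (with $ < everything):
  sorted[0] = $x79x9xy8987y8y
  sorted[1] = 79x9xy8987y8y$x
  sorted[2] = 7y8y$x79x9xy898
  sorted[3] = 87y8y$x79x9xy89
  sorted[4] = 8987y8y$x79x9xy
  sorted[5] = 8y$x79x9xy8987y
  sorted[6] = 987y8y$x79x9xy8
  sorted[7] = 9x9xy8987y8y$x7
  sorted[8] = 9xy8987y8y$x79x
  sorted[9] = x79x9xy8987y8y$
  sorted[10] = x9xy8987y8y$x79
  sorted[11] = xy8987y8y$x79x9
  sorted[12] = y$x79x9xy8987y8
  sorted[13] = y8987y8y$x79x9x
  sorted[14] = y8y$x79x9xy8987
sorted[1] = 79x9xy8987y8y$x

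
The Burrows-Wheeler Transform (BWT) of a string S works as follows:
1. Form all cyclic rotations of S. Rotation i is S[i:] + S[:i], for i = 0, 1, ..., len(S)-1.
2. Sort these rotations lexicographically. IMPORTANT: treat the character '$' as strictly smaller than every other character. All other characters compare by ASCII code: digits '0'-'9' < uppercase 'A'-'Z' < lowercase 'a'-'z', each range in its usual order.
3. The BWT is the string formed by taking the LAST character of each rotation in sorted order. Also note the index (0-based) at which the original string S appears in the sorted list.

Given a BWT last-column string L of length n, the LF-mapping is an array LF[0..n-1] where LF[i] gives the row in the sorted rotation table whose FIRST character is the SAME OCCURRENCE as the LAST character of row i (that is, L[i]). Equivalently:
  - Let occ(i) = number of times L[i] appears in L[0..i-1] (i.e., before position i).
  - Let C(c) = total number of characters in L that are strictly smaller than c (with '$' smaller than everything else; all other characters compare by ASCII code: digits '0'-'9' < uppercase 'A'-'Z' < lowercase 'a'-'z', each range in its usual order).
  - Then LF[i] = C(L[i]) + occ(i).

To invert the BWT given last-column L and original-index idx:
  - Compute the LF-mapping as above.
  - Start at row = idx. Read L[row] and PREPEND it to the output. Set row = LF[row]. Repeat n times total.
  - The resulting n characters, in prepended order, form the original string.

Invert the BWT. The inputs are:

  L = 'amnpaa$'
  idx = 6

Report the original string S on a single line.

LF mapping: 1 4 5 6 2 3 0
Walk LF starting at row 6, prepending L[row]:
  step 1: row=6, L[6]='$', prepend. Next row=LF[6]=0
  step 2: row=0, L[0]='a', prepend. Next row=LF[0]=1
  step 3: row=1, L[1]='m', prepend. Next row=LF[1]=4
  step 4: row=4, L[4]='a', prepend. Next row=LF[4]=2
  step 5: row=2, L[2]='n', prepend. Next row=LF[2]=5
  step 6: row=5, L[5]='a', prepend. Next row=LF[5]=3
  step 7: row=3, L[3]='p', prepend. Next row=LF[3]=6
Reversed output: panama$

Answer: panama$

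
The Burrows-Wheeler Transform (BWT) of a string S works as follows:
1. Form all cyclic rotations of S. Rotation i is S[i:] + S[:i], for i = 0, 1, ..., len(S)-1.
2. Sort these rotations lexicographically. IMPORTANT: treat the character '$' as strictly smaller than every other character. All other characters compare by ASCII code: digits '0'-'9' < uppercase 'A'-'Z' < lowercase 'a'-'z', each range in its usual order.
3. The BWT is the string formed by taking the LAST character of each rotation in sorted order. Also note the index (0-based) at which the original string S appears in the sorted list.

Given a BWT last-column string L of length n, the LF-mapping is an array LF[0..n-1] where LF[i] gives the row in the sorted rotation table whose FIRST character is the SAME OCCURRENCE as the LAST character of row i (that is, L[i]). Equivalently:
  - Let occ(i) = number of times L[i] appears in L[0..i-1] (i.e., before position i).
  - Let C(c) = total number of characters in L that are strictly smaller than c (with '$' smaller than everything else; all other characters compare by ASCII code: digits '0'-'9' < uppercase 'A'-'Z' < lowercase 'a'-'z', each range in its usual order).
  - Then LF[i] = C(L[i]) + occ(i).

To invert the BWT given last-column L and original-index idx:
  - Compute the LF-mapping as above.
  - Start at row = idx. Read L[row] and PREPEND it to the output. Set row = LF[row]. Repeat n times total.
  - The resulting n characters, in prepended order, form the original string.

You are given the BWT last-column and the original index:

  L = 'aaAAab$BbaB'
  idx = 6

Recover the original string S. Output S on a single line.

LF mapping: 5 6 1 2 7 9 0 3 10 8 4
Walk LF starting at row 6, prepending L[row]:
  step 1: row=6, L[6]='$', prepend. Next row=LF[6]=0
  step 2: row=0, L[0]='a', prepend. Next row=LF[0]=5
  step 3: row=5, L[5]='b', prepend. Next row=LF[5]=9
  step 4: row=9, L[9]='a', prepend. Next row=LF[9]=8
  step 5: row=8, L[8]='b', prepend. Next row=LF[8]=10
  step 6: row=10, L[10]='B', prepend. Next row=LF[10]=4
  step 7: row=4, L[4]='a', prepend. Next row=LF[4]=7
  step 8: row=7, L[7]='B', prepend. Next row=LF[7]=3
  step 9: row=3, L[3]='A', prepend. Next row=LF[3]=2
  step 10: row=2, L[2]='A', prepend. Next row=LF[2]=1
  step 11: row=1, L[1]='a', prepend. Next row=LF[1]=6
Reversed output: aAABaBbaba$

Answer: aAABaBbaba$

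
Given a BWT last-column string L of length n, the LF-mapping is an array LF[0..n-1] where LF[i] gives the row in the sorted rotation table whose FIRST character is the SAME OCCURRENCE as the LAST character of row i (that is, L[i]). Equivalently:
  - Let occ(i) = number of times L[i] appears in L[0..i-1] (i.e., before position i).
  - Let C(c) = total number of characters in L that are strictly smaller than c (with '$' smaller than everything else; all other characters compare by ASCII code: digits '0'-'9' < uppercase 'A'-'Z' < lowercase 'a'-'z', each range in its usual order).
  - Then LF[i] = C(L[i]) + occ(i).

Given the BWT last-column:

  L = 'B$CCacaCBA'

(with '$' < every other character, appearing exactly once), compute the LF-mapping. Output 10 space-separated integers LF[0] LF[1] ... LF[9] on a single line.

Char counts: '$':1, 'A':1, 'B':2, 'C':3, 'a':2, 'c':1
C (first-col start): C('$')=0, C('A')=1, C('B')=2, C('C')=4, C('a')=7, C('c')=9
L[0]='B': occ=0, LF[0]=C('B')+0=2+0=2
L[1]='$': occ=0, LF[1]=C('$')+0=0+0=0
L[2]='C': occ=0, LF[2]=C('C')+0=4+0=4
L[3]='C': occ=1, LF[3]=C('C')+1=4+1=5
L[4]='a': occ=0, LF[4]=C('a')+0=7+0=7
L[5]='c': occ=0, LF[5]=C('c')+0=9+0=9
L[6]='a': occ=1, LF[6]=C('a')+1=7+1=8
L[7]='C': occ=2, LF[7]=C('C')+2=4+2=6
L[8]='B': occ=1, LF[8]=C('B')+1=2+1=3
L[9]='A': occ=0, LF[9]=C('A')+0=1+0=1

Answer: 2 0 4 5 7 9 8 6 3 1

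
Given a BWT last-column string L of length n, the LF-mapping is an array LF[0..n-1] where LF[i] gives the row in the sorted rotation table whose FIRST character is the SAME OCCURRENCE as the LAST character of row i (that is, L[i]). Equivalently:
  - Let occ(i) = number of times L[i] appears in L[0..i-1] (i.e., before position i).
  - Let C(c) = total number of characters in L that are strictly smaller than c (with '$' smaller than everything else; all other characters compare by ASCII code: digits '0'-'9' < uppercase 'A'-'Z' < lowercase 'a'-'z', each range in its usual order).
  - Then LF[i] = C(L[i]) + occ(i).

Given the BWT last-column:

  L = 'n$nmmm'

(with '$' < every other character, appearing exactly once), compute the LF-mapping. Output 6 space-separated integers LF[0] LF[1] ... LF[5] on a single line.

Char counts: '$':1, 'm':3, 'n':2
C (first-col start): C('$')=0, C('m')=1, C('n')=4
L[0]='n': occ=0, LF[0]=C('n')+0=4+0=4
L[1]='$': occ=0, LF[1]=C('$')+0=0+0=0
L[2]='n': occ=1, LF[2]=C('n')+1=4+1=5
L[3]='m': occ=0, LF[3]=C('m')+0=1+0=1
L[4]='m': occ=1, LF[4]=C('m')+1=1+1=2
L[5]='m': occ=2, LF[5]=C('m')+2=1+2=3

Answer: 4 0 5 1 2 3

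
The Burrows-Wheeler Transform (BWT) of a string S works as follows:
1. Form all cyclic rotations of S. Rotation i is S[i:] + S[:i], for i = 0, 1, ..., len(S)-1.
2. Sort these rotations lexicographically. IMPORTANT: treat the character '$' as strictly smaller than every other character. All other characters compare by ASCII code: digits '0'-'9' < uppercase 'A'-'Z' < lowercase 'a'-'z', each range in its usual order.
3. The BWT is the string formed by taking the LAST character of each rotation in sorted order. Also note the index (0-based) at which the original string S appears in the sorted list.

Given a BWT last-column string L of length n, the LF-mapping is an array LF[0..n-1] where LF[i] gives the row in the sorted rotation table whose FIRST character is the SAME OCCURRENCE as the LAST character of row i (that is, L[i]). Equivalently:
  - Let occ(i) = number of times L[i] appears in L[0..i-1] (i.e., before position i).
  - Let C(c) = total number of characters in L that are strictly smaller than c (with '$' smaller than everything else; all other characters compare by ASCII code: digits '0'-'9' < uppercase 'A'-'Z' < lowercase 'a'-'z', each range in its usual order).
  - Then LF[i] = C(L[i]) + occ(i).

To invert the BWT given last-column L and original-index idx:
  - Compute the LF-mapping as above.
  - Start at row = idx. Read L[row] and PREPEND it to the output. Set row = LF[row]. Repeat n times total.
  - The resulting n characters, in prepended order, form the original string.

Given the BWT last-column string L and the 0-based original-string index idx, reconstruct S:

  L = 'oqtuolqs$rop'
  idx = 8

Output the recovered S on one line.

Answer: rsqqlpuooto$

Derivation:
LF mapping: 2 6 10 11 3 1 7 9 0 8 4 5
Walk LF starting at row 8, prepending L[row]:
  step 1: row=8, L[8]='$', prepend. Next row=LF[8]=0
  step 2: row=0, L[0]='o', prepend. Next row=LF[0]=2
  step 3: row=2, L[2]='t', prepend. Next row=LF[2]=10
  step 4: row=10, L[10]='o', prepend. Next row=LF[10]=4
  step 5: row=4, L[4]='o', prepend. Next row=LF[4]=3
  step 6: row=3, L[3]='u', prepend. Next row=LF[3]=11
  step 7: row=11, L[11]='p', prepend. Next row=LF[11]=5
  step 8: row=5, L[5]='l', prepend. Next row=LF[5]=1
  step 9: row=1, L[1]='q', prepend. Next row=LF[1]=6
  step 10: row=6, L[6]='q', prepend. Next row=LF[6]=7
  step 11: row=7, L[7]='s', prepend. Next row=LF[7]=9
  step 12: row=9, L[9]='r', prepend. Next row=LF[9]=8
Reversed output: rsqqlpuooto$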